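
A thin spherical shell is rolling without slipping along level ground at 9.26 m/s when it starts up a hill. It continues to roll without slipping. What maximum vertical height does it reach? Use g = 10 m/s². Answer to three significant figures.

For this body I = (2/3)MR², i.e. k = I/(MR²) = 2/3.
The rolling condition ω = v/R makes the rotational term ½I(v/R)² = ½kMv², so KE_total = ½(1+k)Mv² = (5/6)Mv².
All of this converts to potential energy at the highest point: (5/6)Mv₀² = Mgh.
Thus h = (1+k)v₀²/(2g) = 1.667 × 9.26² / (2 × 10) ≈ 7.15 m.

h ≈ 7.15 m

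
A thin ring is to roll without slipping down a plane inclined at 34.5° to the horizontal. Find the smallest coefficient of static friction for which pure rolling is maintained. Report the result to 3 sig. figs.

μ_min ≈ 0.344

With I = MR², the ratio k = I/(MR²) is 1.
Newton's second law down the slope: Mg sinθ − f = Ma. The torque equation fR = Iα (with α = a/R) gives f = kMa.
These give a = g sinθ/(1+k) and the required friction f = kMg sinθ/(1+k).
The normal force is N = Mg cosθ, so μ_min = f/N = k tanθ/(1+k).
μ_min = 1 × tan34.5° / 2 ≈ 0.344.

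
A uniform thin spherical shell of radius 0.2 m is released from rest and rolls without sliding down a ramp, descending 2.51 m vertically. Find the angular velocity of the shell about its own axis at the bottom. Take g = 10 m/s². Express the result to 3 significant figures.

ω ≈ 27.4 rad/s

Here I = (2/3)MR², so the shape factor k = I/(MR²) = 2/3.
The rolling condition ω = v/R makes the rotational term ½I(v/R)² = ½kMv², so KE_total = ½(1+k)Mv² = (5/6)Mv².
Energy conservation Mgh = ½(1+k)Mv² gives v = √(2gh/(1+k)) = √(2 × 10 × 2.51 / 1.667) = 5.488 m/s.
Then ω = v/R = 5.488 / 0.2 ≈ 27.4 rad/s.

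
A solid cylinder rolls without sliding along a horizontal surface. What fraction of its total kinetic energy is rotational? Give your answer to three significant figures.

fraction ≈ 0.333

The moment of inertia is (1/2)MR², giving k ≡ I/(MR²) = 0.5.
Since ω = v/R, the translational part is ½Mv² and the rotational part is ½I(v/R)² = ½kMv²; the total is ½(1+k)Mv².
The rotational fraction is therefore k/(1+k) = 0.5/1.5 ≈ 0.333.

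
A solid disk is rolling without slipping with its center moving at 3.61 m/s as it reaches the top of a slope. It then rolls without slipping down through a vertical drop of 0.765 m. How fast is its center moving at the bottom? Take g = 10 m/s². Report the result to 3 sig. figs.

v ≈ 4.82 m/s

With I = (1/2)MR², the ratio k = I/(MR²) is 0.5.
Rolling without slipping gives ω = v/R, so the total kinetic energy is ½Mv² + ½Iω² = ½(1+k)Mv² = (3/4)Mv².
Conserving energy between top and bottom: (3/4)Mv² = (3/4)Mv₀² + Mgh, hence v² = v₀² + 2gh/(1+k).
v = √(3.61² + 2×10×0.765/1.5) = √23.23 ≈ 4.82 m/s.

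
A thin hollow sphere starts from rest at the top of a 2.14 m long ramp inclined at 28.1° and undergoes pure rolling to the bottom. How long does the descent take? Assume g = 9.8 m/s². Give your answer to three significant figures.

With I = (2/3)MR², the ratio k = I/(MR²) is 2/3.
Translational: Mg sinθ − f = Ma. Rotational about the CM: fR = Iα = kMRa, so f = kMa.
Hence a = g sinθ/(1+k) = 9.8×sin28.1°/1.667 = 2.77 m/s².
With constant a from rest, t = √(2L/a) = √(2·2.14/2.77) ≈ 1.24 s.

t ≈ 1.24 s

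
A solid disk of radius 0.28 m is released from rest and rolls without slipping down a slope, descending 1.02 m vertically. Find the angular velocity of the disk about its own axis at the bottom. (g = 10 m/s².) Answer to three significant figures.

Here I = (1/2)MR², so the shape factor k = I/(MR²) = 0.5.
The rolling condition ω = v/R makes the rotational term ½I(v/R)² = ½kMv², so KE_total = ½(1+k)Mv² = (3/4)Mv².
Energy conservation Mgh = ½(1+k)Mv² gives v = √(2gh/(1+k)) = √(2 × 10 × 1.02 / 1.5) = 3.688 m/s.
Then ω = v/R = 3.688 / 0.28 ≈ 13.2 rad/s.

ω ≈ 13.2 rad/s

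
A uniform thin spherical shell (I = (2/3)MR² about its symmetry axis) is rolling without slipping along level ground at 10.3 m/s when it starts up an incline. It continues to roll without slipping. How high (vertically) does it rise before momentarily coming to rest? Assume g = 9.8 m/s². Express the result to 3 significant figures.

h ≈ 9.02 m

Here I = (2/3)MR², so the shape factor k = I/(MR²) = 2/3.
Since it rolls without slipping, ω = v/R and KE = ½Mv² + ½Iω² = ½(1+k)Mv² = (5/6)Mv².
All of this converts to potential energy at the highest point: (5/6)Mv₀² = Mgh.
Thus h = (1+k)v₀²/(2g) = 1.667 × 10.3² / (2 × 9.8) ≈ 9.02 m.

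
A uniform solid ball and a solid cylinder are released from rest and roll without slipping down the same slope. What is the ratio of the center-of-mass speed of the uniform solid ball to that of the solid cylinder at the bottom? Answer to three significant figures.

Each satisfies Mgh = ½(1+k)Mv² with k = I/(MR²), so v ∝ 1/√(1+k).
For the uniform solid ball k = 0.4; for the solid cylinder k = 0.5.
v₁/v₂ = √((1+k₂)/(1+k₁)) = √(1.5/1.4) ≈ 1.04.

v_ratio ≈ 1.04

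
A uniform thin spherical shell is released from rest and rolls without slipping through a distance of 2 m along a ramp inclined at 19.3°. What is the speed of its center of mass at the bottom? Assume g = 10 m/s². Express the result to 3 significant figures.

v ≈ 2.82 m/s

Here I = (2/3)MR², so the shape factor k = I/(MR²) = 2/3.
The rolling condition ω = v/R makes the rotational term ½I(v/R)² = ½kMv², so KE_total = ½(1+k)Mv² = (5/6)Mv².
The vertical drop is h = L sinθ = 2 × sin19.3° = 0.661 m.
Setting Mgh = (5/6)Mv² gives v = √(2gh/(1+k)) = √(2·10·0.661/1.667) ≈ 2.82 m/s.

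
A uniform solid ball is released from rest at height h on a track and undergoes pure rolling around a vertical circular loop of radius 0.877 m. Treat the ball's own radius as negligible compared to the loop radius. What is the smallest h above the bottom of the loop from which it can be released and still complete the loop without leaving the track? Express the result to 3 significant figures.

h_min ≈ 2.37 m

Here I = (2/5)MR², so the shape factor k = I/(MR²) = 0.4.
At the top of the loop, the minimum-contact condition is Mg = Mv_top²/r, so v_top² = gr.
With ω = v/R, the kinetic energy at speed v is ½(1+k)Mv² = (7/10)Mv².
Energy conservation from release (height h) to the top (height 2r): Mgh = Mg(2r) + (7/10)M·gr.
Thus h_min = 2r + (1+k)r/2 = r(2 + 1.4/2) = 0.877 × 2.7 ≈ 2.37 m.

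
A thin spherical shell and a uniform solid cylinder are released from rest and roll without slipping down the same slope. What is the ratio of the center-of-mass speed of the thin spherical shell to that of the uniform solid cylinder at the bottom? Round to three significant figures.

v_ratio ≈ 0.949

Each satisfies Mgh = ½(1+k)Mv² with k = I/(MR²), so v ∝ 1/√(1+k).
For the thin spherical shell k = 2/3; for the uniform solid cylinder k = 0.5.
v₁/v₂ = √((1+k₂)/(1+k₁)) = √(1.5/1.667) ≈ 0.949.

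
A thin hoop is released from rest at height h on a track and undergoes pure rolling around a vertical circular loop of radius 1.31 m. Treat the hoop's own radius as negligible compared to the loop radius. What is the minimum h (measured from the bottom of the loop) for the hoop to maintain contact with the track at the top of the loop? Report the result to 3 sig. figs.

For this body I = MR², i.e. k = I/(MR²) = 1.
At the top of the loop, the minimum-contact condition is Mg = Mv_top²/r, so v_top² = gr.
With ω = v/R, the kinetic energy at speed v is ½(1+k)Mv² = Mv².
Energy conservation from release (height h) to the top (height 2r): Mgh = Mg(2r) + M·gr.
Thus h_min = 2r + (1+k)r/2 = r(2 + 2/2) = 1.31 × 3 ≈ 3.93 m.

h_min ≈ 3.93 m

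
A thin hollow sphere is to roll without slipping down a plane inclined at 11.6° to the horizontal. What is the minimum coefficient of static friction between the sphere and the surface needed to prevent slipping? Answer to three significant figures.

μ_min ≈ 0.0821

For this body I = (2/3)MR², i.e. k = I/(MR²) = 2/3.
Along the incline Mg sinθ − f = Ma, and torque about the center fR = Iα = kMR²(a/R) gives f = kMa.
These give a = g sinθ/(1+k) and the required friction f = kMg sinθ/(1+k).
The normal force is N = Mg cosθ, so μ_min = f/N = k tanθ/(1+k).
μ_min = (2/3) × tan11.6° / 1.667 ≈ 0.0821.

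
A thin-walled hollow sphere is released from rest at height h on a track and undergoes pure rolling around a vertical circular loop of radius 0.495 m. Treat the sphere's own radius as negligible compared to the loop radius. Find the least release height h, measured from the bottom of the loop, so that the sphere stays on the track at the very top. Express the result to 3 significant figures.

With I = (2/3)MR², the ratio k = I/(MR²) is 2/3.
At the top, contact is just lost when gravity alone supplies the centripetal force: Mg = Mv_top²/r, i.e. v_top² = gr.
With ω = v/R, the kinetic energy at speed v is ½(1+k)Mv² = (5/6)Mv².
Energy conservation from release (height h) to the top (height 2r): Mgh = Mg(2r) + (5/6)M·gr.
Thus h_min = 2r + (1+k)r/2 = r(2 + 1.667/2) = 0.495 × 2.833 ≈ 1.40 m.

h_min ≈ 1.40 m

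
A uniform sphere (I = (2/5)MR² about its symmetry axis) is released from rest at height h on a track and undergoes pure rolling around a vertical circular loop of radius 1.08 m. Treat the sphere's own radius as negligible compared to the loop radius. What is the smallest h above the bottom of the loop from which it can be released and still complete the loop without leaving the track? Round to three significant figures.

h_min ≈ 2.92 m

The moment of inertia is (2/5)MR², giving k ≡ I/(MR²) = 0.4.
At the top, contact is just lost when gravity alone supplies the centripetal force: Mg = Mv_top²/r, i.e. v_top² = gr.
With ω = v/R, the kinetic energy at speed v is ½(1+k)Mv² = (7/10)Mv².
Energy conservation from release (height h) to the top (height 2r): Mgh = Mg(2r) + (7/10)M·gr.
Thus h_min = 2r + (1+k)r/2 = r(2 + 1.4/2) = 1.08 × 2.7 ≈ 2.92 m.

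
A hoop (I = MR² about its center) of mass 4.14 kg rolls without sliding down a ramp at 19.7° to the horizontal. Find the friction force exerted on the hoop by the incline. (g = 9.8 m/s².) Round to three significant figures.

f ≈ 6.84 N

For this body I = MR², i.e. k = I/(MR²) = 1.
Along the incline Mg sinθ − f = Ma, and torque about the center fR = Iα = kMR²(a/R) gives f = kMa.
Combining, a = g sinθ/(1+k) and f = kMa = kMg sinθ/(1+k).
f = 1 × 4.14 × 9.8 × sin19.7° / 2 ≈ 6.84 N.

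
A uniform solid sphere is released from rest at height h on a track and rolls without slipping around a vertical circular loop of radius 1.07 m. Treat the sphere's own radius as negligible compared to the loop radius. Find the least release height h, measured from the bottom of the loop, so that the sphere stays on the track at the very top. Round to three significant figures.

With I = (2/5)MR², the ratio k = I/(MR²) is 0.4.
At the top, contact is just lost when gravity alone supplies the centripetal force: Mg = Mv_top²/r, i.e. v_top² = gr.
With ω = v/R, the kinetic energy at speed v is ½(1+k)Mv² = (7/10)Mv².
Energy conservation from release (height h) to the top (height 2r): Mgh = Mg(2r) + (7/10)M·gr.
Thus h_min = 2r + (1+k)r/2 = r(2 + 1.4/2) = 1.07 × 2.7 ≈ 2.89 m.

h_min ≈ 2.89 m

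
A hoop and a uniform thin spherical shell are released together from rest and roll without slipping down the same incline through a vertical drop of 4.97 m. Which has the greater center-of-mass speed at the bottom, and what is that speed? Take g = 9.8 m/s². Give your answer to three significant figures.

the uniform thin spherical shell, at v ≈ 7.65 m/s

For rolling without slipping, Mgh = ½(1+k)Mv² where k = I/(MR²), so v = √(2gh/(1+k)).
Hoop: k = 1, giving v = √(2×9.8×4.97/2) = 6.979 m/s.
Uniform thin spherical shell: k = 2/3, giving v = √(2×9.8×4.97/1.667) = 7.645 m/s.
The smaller k wins: the uniform thin spherical shell, at ≈ 7.65 m/s.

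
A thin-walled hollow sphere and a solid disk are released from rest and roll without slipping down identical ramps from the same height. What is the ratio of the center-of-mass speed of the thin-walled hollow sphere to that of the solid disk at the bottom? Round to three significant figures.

v_ratio ≈ 0.949

Each satisfies Mgh = ½(1+k)Mv² with k = I/(MR²), so v ∝ 1/√(1+k).
For the thin-walled hollow sphere k = 2/3; for the solid disk k = 0.5.
v₁/v₂ = √((1+k₂)/(1+k₁)) = √(1.5/1.667) ≈ 0.949.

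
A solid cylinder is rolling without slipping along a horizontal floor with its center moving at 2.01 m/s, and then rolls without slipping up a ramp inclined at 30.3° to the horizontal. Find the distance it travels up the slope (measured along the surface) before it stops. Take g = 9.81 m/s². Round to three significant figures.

For this body I = (1/2)MR², i.e. k = I/(MR²) = 0.5.
Since it rolls without slipping, ω = v/R and KE = ½Mv² + ½Iω² = ½(1+k)Mv² = (3/4)Mv².
Setting this equal to Mgh gives the vertical rise h = (1+k)v₀²/(2g) = 1.5×2.01²/(2×9.81) = 0.3089 m.
The distance along the slope is d = h/sinθ = 0.3089/sin30.3° ≈ 0.612 m.

d ≈ 0.612 m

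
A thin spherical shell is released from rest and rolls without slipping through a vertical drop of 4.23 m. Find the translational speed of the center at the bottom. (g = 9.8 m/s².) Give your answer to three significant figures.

The moment of inertia is (2/3)MR², giving k ≡ I/(MR²) = 2/3.
The rolling condition ω = v/R makes the rotational term ½I(v/R)² = ½kMv², so KE_total = ½(1+k)Mv² = (5/6)Mv².
Energy conservation: Mgh = (5/6)Mv², so v = √(2gh/(1+k)) = √(2 × 9.8 × 4.23 / 1.667) ≈ 7.05 m/s.

v ≈ 7.05 m/s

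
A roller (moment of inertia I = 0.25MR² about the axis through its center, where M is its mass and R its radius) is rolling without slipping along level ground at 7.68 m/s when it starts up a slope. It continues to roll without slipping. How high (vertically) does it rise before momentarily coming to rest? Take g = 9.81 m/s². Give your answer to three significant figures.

For this body I = 0.25MR², i.e. k = I/(MR²) = 0.25.
The rolling condition ω = v/R makes the rotational term ½I(v/R)² = ½kMv², so KE_total = ½(1+k)Mv² = (5/8)Mv².
All of this converts to potential energy at the highest point: (5/8)Mv₀² = Mgh.
Thus h = (1+k)v₀²/(2g) = 1.25 × 7.68² / (2 × 9.81) ≈ 3.76 m.

h ≈ 3.76 m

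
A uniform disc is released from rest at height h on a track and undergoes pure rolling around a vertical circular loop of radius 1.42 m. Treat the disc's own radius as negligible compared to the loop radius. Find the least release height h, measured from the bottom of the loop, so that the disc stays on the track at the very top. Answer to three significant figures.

h_min ≈ 3.91 m

For this body I = (1/2)MR², i.e. k = I/(MR²) = 0.5.
At the top of the loop, the minimum-contact condition is Mg = Mv_top²/r, so v_top² = gr.
With ω = v/R, the kinetic energy at speed v is ½(1+k)Mv² = (3/4)Mv².
Energy conservation from release (height h) to the top (height 2r): Mgh = Mg(2r) + (3/4)M·gr.
Thus h_min = 2r + (1+k)r/2 = r(2 + 1.5/2) = 1.42 × 2.75 ≈ 3.91 m.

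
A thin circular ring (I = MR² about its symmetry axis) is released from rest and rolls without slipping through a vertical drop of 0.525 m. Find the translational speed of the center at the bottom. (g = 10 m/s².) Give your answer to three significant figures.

v ≈ 2.29 m/s

For this body I = MR², i.e. k = I/(MR²) = 1.
The rolling condition ω = v/R makes the rotational term ½I(v/R)² = ½kMv², so KE_total = ½(1+k)Mv² = Mv².
Energy conservation: Mgh = Mv², so v = √(2gh/(1+k)) = √(2 × 10 × 0.525 / 2) ≈ 2.29 m/s.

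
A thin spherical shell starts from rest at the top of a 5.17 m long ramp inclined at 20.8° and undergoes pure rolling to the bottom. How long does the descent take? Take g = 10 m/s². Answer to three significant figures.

The moment of inertia is (2/3)MR², giving k ≡ I/(MR²) = 2/3.
Translational: Mg sinθ − f = Ma. Rotational about the CM: fR = Iα = kMRa, so f = kMa.
Hence a = g sinθ/(1+k) = 10×sin20.8°/1.667 = 2.131 m/s².
With constant a from rest, t = √(2L/a) = √(2·5.17/2.131) ≈ 2.20 s.

t ≈ 2.20 s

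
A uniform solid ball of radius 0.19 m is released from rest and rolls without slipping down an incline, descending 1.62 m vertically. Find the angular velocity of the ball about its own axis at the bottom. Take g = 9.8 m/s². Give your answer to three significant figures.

ω ≈ 25.1 rad/s

With I = (2/5)MR², the ratio k = I/(MR²) is 0.4.
Rolling without slipping gives ω = v/R, so the total kinetic energy is ½Mv² + ½Iω² = ½(1+k)Mv² = (7/10)Mv².
Energy conservation Mgh = ½(1+k)Mv² gives v = √(2gh/(1+k)) = √(2 × 9.8 × 1.62 / 1.4) = 4.762 m/s.
Then ω = v/R = 4.762 / 0.19 ≈ 25.1 rad/s.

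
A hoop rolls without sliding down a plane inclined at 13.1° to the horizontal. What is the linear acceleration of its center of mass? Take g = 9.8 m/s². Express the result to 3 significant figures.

For this body I = MR², i.e. k = I/(MR²) = 1.
Along the incline Mg sinθ − f = Ma, and torque about the center fR = Iα = kMR²(a/R) gives f = kMa.
Eliminating f: Mg sinθ = (1+k)Ma, so a = g sinθ/(1+k) = 9.8 × sin13.1° / 2 ≈ 1.11 m/s².

a ≈ 1.11 m/s²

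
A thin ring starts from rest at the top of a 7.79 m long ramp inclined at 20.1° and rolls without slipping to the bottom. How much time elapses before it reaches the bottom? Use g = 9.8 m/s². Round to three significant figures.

t ≈ 3.04 s

The moment of inertia is MR², giving k ≡ I/(MR²) = 1.
Along the incline Mg sinθ − f = Ma, and torque about the center fR = Iα = kMR²(a/R) gives f = kMa.
Hence a = g sinθ/(1+k) = 9.8×sin20.1°/2 = 1.684 m/s².
Starting from rest, L = ½at², so t = √(2L/a) = √(2×7.79/1.684) ≈ 3.04 s.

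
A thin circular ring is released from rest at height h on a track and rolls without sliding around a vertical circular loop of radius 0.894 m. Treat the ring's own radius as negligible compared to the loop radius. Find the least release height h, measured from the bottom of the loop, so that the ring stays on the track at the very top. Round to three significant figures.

h_min ≈ 2.68 m

With I = MR², the ratio k = I/(MR²) is 1.
At the top of the loop, the minimum-contact condition is Mg = Mv_top²/r, so v_top² = gr.
With ω = v/R, the kinetic energy at speed v is ½(1+k)Mv² = Mv².
Energy conservation from release (height h) to the top (height 2r): Mgh = Mg(2r) + M·gr.
Thus h_min = 2r + (1+k)r/2 = r(2 + 2/2) = 0.894 × 3 ≈ 2.68 m.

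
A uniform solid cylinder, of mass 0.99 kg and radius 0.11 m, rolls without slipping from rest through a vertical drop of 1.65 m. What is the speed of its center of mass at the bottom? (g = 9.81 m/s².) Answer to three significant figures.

The moment of inertia is (1/2)MR², giving k ≡ I/(MR²) = 0.5.
The rolling condition ω = v/R makes the rotational term ½I(v/R)² = ½kMv², so KE_total = ½(1+k)Mv² = (3/4)Mv².
Energy conservation: Mgh = (3/4)Mv², so v = √(2gh/(1+k)) = √(2 × 9.81 × 1.65 / 1.5) ≈ 4.65 m/s.

v ≈ 4.65 m/s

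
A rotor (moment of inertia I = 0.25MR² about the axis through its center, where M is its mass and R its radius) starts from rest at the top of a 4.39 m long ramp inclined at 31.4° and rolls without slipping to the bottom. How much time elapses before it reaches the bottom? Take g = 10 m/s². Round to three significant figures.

For this body I = 0.25MR², i.e. k = I/(MR²) = 0.25.
Newton's second law down the slope: Mg sinθ − f = Ma. The torque equation fR = Iα (with α = a/R) gives f = kMa.
Hence a = g sinθ/(1+k) = 10×sin31.4°/1.25 = 4.168 m/s².
With constant a from rest, t = √(2L/a) = √(2·4.39/4.168) ≈ 1.45 s.

t ≈ 1.45 s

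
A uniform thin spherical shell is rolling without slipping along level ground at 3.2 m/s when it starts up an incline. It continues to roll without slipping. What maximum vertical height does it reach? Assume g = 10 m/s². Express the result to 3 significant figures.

The moment of inertia is (2/3)MR², giving k ≡ I/(MR²) = 2/3.
Pure rolling means v = ωR; then KE = ½Mv² + ½I(v/R)² = ½(1+k)Mv² = (5/6)Mv².
At the top the kinetic energy is zero, so (5/6)Mv₀² = Mgh.
Thus h = (1+k)v₀²/(2g) = 1.667 × 3.2² / (2 × 10) ≈ 0.853 m.

h ≈ 0.853 m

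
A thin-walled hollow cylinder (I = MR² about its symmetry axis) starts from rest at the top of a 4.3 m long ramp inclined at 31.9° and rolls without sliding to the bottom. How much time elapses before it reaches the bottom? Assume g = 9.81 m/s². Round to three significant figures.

t ≈ 1.82 s

Here I = MR², so the shape factor k = I/(MR²) = 1.
Along the incline Mg sinθ − f = Ma, and torque about the center fR = Iα = kMR²(a/R) gives f = kMa.
Hence a = g sinθ/(1+k) = 9.81×sin31.9°/2 = 2.592 m/s².
With constant a from rest, t = √(2L/a) = √(2·4.3/2.592) ≈ 1.82 s.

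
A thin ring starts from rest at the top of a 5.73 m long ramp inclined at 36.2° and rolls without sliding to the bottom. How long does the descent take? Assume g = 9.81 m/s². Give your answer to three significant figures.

Here I = MR², so the shape factor k = I/(MR²) = 1.
Newton's second law down the slope: Mg sinθ − f = Ma. The torque equation fR = Iα (with α = a/R) gives f = kMa.
Hence a = g sinθ/(1+k) = 9.81×sin36.2°/2 = 2.897 m/s².
Starting from rest, L = ½at², so t = √(2L/a) = √(2×5.73/2.897) ≈ 1.99 s.

t ≈ 1.99 s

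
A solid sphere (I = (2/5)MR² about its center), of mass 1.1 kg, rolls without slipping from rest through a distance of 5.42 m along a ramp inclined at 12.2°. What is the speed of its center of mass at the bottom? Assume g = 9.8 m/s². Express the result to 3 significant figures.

With I = (2/5)MR², the ratio k = I/(MR²) is 0.4.
The rolling condition ω = v/R makes the rotational term ½I(v/R)² = ½kMv², so KE_total = ½(1+k)Mv² = (7/10)Mv².
The vertical drop is h = L sinθ = 5.42 × sin12.2° = 1.145 m.
Setting Mgh = (7/10)Mv² gives v = √(2gh/(1+k)) = √(2·9.8·1.145/1.4) ≈ 4.00 m/s.

v ≈ 4.00 m/s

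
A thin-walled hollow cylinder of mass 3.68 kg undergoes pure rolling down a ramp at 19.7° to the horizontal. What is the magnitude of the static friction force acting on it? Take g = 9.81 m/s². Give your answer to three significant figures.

f ≈ 6.08 N

For this body I = MR², i.e. k = I/(MR²) = 1.
Along the incline Mg sinθ − f = Ma, and torque about the center fR = Iα = kMR²(a/R) gives f = kMa.
Combining, a = g sinθ/(1+k) and f = kMa = kMg sinθ/(1+k).
f = 1 × 3.68 × 9.81 × sin19.7° / 2 ≈ 6.08 N.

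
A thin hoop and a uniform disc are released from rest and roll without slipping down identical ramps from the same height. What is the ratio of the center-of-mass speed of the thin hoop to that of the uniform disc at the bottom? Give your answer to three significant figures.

v_ratio ≈ 0.866

Each satisfies Mgh = ½(1+k)Mv² with k = I/(MR²), so v ∝ 1/√(1+k).
For the thin hoop k = 1; for the uniform disc k = 0.5.
v₁/v₂ = √((1+k₂)/(1+k₁)) = √(1.5/2) ≈ 0.866.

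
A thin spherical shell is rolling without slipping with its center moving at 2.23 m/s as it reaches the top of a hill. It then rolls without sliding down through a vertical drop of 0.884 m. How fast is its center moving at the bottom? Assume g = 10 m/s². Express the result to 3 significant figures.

The moment of inertia is (2/3)MR², giving k ≡ I/(MR²) = 2/3.
The rolling condition ω = v/R makes the rotational term ½I(v/R)² = ½kMv², so KE_total = ½(1+k)Mv² = (5/6)Mv².
Conserving energy between top and bottom: (5/6)Mv² = (5/6)Mv₀² + Mgh, hence v² = v₀² + 2gh/(1+k).
v = √(2.23² + 2×10×0.884/1.667) = √15.58 ≈ 3.95 m/s.

v ≈ 3.95 m/s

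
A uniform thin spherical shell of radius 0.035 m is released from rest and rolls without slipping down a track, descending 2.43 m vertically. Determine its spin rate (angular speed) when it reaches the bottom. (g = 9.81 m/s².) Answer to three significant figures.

ω ≈ 153 rad/s

With I = (2/3)MR², the ratio k = I/(MR²) is 2/3.
The rolling condition ω = v/R makes the rotational term ½I(v/R)² = ½kMv², so KE_total = ½(1+k)Mv² = (5/6)Mv².
Energy conservation Mgh = ½(1+k)Mv² gives v = √(2gh/(1+k)) = √(2 × 9.81 × 2.43 / 1.667) = 5.348 m/s.
Then ω = v/R = 5.348 / 0.035 ≈ 153 rad/s.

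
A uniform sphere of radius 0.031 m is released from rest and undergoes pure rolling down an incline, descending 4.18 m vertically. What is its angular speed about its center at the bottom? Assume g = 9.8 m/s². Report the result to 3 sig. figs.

ω ≈ 247 rad/s

Here I = (2/5)MR², so the shape factor k = I/(MR²) = 0.4.
Since it rolls without slipping, ω = v/R and KE = ½Mv² + ½Iω² = ½(1+k)Mv² = (7/10)Mv².
Energy conservation Mgh = ½(1+k)Mv² gives v = √(2gh/(1+k)) = √(2 × 9.8 × 4.18 / 1.4) = 7.65 m/s.
The angular speed follows from ω = v/R = 7.65/0.031 ≈ 247 rad/s.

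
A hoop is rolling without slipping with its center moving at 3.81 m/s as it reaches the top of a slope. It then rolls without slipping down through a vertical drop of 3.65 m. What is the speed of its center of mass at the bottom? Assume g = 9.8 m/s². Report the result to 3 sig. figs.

v ≈ 7.09 m/s

With I = MR², the ratio k = I/(MR²) is 1.
The rolling condition ω = v/R makes the rotational term ½I(v/R)² = ½kMv², so KE_total = ½(1+k)Mv² = Mv².
Conserving energy between top and bottom: Mv² = Mv₀² + Mgh, hence v² = v₀² + 2gh/(1+k).
v = √(3.81² + 2×9.8×3.65/2) = √50.29 ≈ 7.09 m/s.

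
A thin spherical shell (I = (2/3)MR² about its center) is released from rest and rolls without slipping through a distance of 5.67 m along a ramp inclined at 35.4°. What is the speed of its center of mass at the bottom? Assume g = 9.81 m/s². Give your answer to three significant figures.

v ≈ 6.22 m/s

For this body I = (2/3)MR², i.e. k = I/(MR²) = 2/3.
Rolling without slipping gives ω = v/R, so the total kinetic energy is ½Mv² + ½Iω² = ½(1+k)Mv² = (5/6)Mv².
The vertical drop is h = L sinθ = 5.67 × sin35.4° = 3.285 m.
Setting Mgh = (5/6)Mv² gives v = √(2gh/(1+k)) = √(2·9.81·3.285/1.667) ≈ 6.22 m/s.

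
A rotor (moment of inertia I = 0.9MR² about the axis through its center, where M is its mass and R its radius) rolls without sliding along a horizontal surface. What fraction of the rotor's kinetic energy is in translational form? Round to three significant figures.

fraction ≈ 0.526

For this body I = 0.9MR², i.e. k = I/(MR²) = 0.9.
With ω = v/R, KE_trans = ½Mv² and KE_rot = ½Iω² = ½kMv², so KE_total = ½(1+k)Mv².
The translational fraction is therefore 1/(1+k) = 1/1.9 ≈ 0.526.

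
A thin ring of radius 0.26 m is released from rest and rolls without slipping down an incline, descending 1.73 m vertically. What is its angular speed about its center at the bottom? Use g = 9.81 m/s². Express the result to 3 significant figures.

ω ≈ 15.8 rad/s

The moment of inertia is MR², giving k ≡ I/(MR²) = 1.
The rolling condition ω = v/R makes the rotational term ½I(v/R)² = ½kMv², so KE_total = ½(1+k)Mv² = Mv².
Energy conservation Mgh = ½(1+k)Mv² gives v = √(2gh/(1+k)) = √(2 × 9.81 × 1.73 / 2) = 4.12 m/s.
The angular speed follows from ω = v/R = 4.12/0.26 ≈ 15.8 rad/s.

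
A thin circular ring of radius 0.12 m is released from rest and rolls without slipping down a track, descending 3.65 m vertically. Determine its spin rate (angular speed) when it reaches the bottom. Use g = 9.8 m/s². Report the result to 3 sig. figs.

For this body I = MR², i.e. k = I/(MR²) = 1.
Pure rolling means v = ωR; then KE = ½Mv² + ½I(v/R)² = ½(1+k)Mv² = Mv².
Energy conservation Mgh = ½(1+k)Mv² gives v = √(2gh/(1+k)) = √(2 × 9.8 × 3.65 / 2) = 5.981 m/s.
The angular speed follows from ω = v/R = 5.981/0.12 ≈ 49.8 rad/s.

ω ≈ 49.8 rad/s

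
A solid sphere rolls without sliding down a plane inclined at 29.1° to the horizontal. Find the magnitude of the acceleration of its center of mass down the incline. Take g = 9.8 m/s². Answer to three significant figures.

a ≈ 3.40 m/s²

With I = (2/5)MR², the ratio k = I/(MR²) is 0.4.
Along the incline Mg sinθ − f = Ma, and torque about the center fR = Iα = kMR²(a/R) gives f = kMa.
Eliminating f: Mg sinθ = (1+k)Ma, so a = g sinθ/(1+k) = 9.8 × sin29.1° / 1.4 ≈ 3.40 m/s².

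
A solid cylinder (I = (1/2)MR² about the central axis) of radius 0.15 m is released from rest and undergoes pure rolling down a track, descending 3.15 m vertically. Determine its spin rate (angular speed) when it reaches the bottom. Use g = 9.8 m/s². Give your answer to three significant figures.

ω ≈ 42.8 rad/s

For this body I = (1/2)MR², i.e. k = I/(MR²) = 0.5.
Pure rolling means v = ωR; then KE = ½Mv² + ½I(v/R)² = ½(1+k)Mv² = (3/4)Mv².
Energy conservation Mgh = ½(1+k)Mv² gives v = √(2gh/(1+k)) = √(2 × 9.8 × 3.15 / 1.5) = 6.416 m/s.
Then ω = v/R = 6.416 / 0.15 ≈ 42.8 rad/s.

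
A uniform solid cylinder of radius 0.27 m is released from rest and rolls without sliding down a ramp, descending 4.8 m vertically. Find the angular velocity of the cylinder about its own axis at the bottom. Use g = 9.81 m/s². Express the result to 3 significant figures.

ω ≈ 29.3 rad/s

Here I = (1/2)MR², so the shape factor k = I/(MR²) = 0.5.
Rolling without slipping gives ω = v/R, so the total kinetic energy is ½Mv² + ½Iω² = ½(1+k)Mv² = (3/4)Mv².
Energy conservation Mgh = ½(1+k)Mv² gives v = √(2gh/(1+k)) = √(2 × 9.81 × 4.8 / 1.5) = 7.924 m/s.
The angular speed follows from ω = v/R = 7.924/0.27 ≈ 29.3 rad/s.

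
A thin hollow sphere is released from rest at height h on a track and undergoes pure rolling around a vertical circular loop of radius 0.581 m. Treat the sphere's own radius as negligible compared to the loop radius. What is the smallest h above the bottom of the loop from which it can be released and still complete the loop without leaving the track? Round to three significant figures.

h_min ≈ 1.65 m

The moment of inertia is (2/3)MR², giving k ≡ I/(MR²) = 2/3.
At the top, contact is just lost when gravity alone supplies the centripetal force: Mg = Mv_top²/r, i.e. v_top² = gr.
With ω = v/R, the kinetic energy at speed v is ½(1+k)Mv² = (5/6)Mv².
Energy conservation from release (height h) to the top (height 2r): Mgh = Mg(2r) + (5/6)M·gr.
Thus h_min = 2r + (1+k)r/2 = r(2 + 1.667/2) = 0.581 × 2.833 ≈ 1.65 m.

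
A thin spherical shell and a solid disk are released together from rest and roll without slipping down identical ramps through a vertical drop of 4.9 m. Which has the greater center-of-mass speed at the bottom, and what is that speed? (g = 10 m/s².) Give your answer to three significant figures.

the solid disk, at v ≈ 8.08 m/s

For rolling without slipping, Mgh = ½(1+k)Mv² where k = I/(MR²), so v = √(2gh/(1+k)).
Thin spherical shell: k = 2/3, giving v = √(2×10×4.9/1.667) = 7.668 m/s.
Solid disk: k = 0.5, giving v = √(2×10×4.9/1.5) = 8.083 m/s.
The smaller k wins: the solid disk, at ≈ 8.08 m/s.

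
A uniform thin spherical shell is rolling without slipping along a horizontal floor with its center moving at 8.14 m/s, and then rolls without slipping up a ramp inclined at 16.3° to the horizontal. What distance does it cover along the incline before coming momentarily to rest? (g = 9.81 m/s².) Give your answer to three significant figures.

The moment of inertia is (2/3)MR², giving k ≡ I/(MR²) = 2/3.
Since it rolls without slipping, ω = v/R and KE = ½Mv² + ½Iω² = ½(1+k)Mv² = (5/6)Mv².
Setting this equal to Mgh gives the vertical rise h = (1+k)v₀²/(2g) = 1.667×8.14²/(2×9.81) = 5.629 m.
The distance along the slope is d = h/sinθ = 5.629/sin16.3° ≈ 20.1 m.

d ≈ 20.1 m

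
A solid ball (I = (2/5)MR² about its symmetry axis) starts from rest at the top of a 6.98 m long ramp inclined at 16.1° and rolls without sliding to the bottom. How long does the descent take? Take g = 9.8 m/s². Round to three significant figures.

t ≈ 2.68 s

Here I = (2/5)MR², so the shape factor k = I/(MR²) = 0.4.
Along the incline Mg sinθ − f = Ma, and torque about the center fR = Iα = kMR²(a/R) gives f = kMa.
Hence a = g sinθ/(1+k) = 9.8×sin16.1°/1.4 = 1.941 m/s².
Starting from rest, L = ½at², so t = √(2L/a) = √(2×6.98/1.941) ≈ 2.68 s.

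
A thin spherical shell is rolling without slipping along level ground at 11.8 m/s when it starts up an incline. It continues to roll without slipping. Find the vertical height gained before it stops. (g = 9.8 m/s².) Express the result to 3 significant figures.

Here I = (2/3)MR², so the shape factor k = I/(MR²) = 2/3.
Rolling without slipping gives ω = v/R, so the total kinetic energy is ½Mv² + ½Iω² = ½(1+k)Mv² = (5/6)Mv².
All of this converts to potential energy at the highest point: (5/6)Mv₀² = Mgh.
Thus h = (1+k)v₀²/(2g) = 1.667 × 11.8² / (2 × 9.8) ≈ 11.8 m.

h ≈ 11.8 m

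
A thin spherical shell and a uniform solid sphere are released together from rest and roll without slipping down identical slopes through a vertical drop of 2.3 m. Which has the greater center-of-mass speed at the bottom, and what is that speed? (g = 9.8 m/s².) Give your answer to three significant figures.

For rolling without slipping, Mgh = ½(1+k)Mv² where k = I/(MR²), so v = √(2gh/(1+k)).
Thin spherical shell: k = 2/3, giving v = √(2×9.8×2.3/1.667) = 5.201 m/s.
Uniform solid sphere: k = 0.4, giving v = √(2×9.8×2.3/1.4) = 5.675 m/s.
The smaller k wins: the uniform solid sphere, at ≈ 5.67 m/s.

the uniform solid sphere, at v ≈ 5.67 m/s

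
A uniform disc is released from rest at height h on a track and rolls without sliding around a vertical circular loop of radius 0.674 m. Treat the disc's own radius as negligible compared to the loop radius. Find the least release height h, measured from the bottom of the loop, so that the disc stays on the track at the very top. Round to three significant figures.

h_min ≈ 1.85 m

For this body I = (1/2)MR², i.e. k = I/(MR²) = 0.5.
At the top, contact is just lost when gravity alone supplies the centripetal force: Mg = Mv_top²/r, i.e. v_top² = gr.
With ω = v/R, the kinetic energy at speed v is ½(1+k)Mv² = (3/4)Mv².
Energy conservation from release (height h) to the top (height 2r): Mgh = Mg(2r) + (3/4)M·gr.
Thus h_min = 2r + (1+k)r/2 = r(2 + 1.5/2) = 0.674 × 2.75 ≈ 1.85 m.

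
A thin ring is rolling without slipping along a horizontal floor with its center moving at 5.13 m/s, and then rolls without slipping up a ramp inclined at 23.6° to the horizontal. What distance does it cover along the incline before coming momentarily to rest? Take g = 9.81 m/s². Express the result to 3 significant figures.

d ≈ 6.70 m

Here I = MR², so the shape factor k = I/(MR²) = 1.
Rolling without slipping gives ω = v/R, so the total kinetic energy is ½Mv² + ½Iω² = ½(1+k)Mv² = Mv².
Setting this equal to Mgh gives the vertical rise h = (1+k)v₀²/(2g) = 2×5.13²/(2×9.81) = 2.683 m.
The distance along the slope is d = h/sinθ = 2.683/sin23.6° ≈ 6.70 m.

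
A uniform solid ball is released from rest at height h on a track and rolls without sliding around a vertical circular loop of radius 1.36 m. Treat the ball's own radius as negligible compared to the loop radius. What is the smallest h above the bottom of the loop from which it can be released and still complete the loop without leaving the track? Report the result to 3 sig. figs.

For this body I = (2/5)MR², i.e. k = I/(MR²) = 0.4.
At the top of the loop, the minimum-contact condition is Mg = Mv_top²/r, so v_top² = gr.
With ω = v/R, the kinetic energy at speed v is ½(1+k)Mv² = (7/10)Mv².
Energy conservation from release (height h) to the top (height 2r): Mgh = Mg(2r) + (7/10)M·gr.
Thus h_min = 2r + (1+k)r/2 = r(2 + 1.4/2) = 1.36 × 2.7 ≈ 3.67 m.

h_min ≈ 3.67 m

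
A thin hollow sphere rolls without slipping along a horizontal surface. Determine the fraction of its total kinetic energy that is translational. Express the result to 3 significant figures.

With I = (2/3)MR², the ratio k = I/(MR²) is 2/3.
With ω = v/R, KE_trans = ½Mv² and KE_rot = ½Iω² = ½kMv², so KE_total = ½(1+k)Mv².
The translational fraction is therefore 1/(1+k) = 1/1.667 ≈ 0.600.

fraction ≈ 0.600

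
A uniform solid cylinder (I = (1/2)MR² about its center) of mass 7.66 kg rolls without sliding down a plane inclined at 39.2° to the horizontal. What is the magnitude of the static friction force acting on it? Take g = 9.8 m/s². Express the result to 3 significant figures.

Here I = (1/2)MR², so the shape factor k = I/(MR²) = 0.5.
Translational: Mg sinθ − f = Ma. Rotational about the CM: fR = Iα = kMRa, so f = kMa.
Combining, a = g sinθ/(1+k) and f = kMa = kMg sinθ/(1+k).
f = 0.5 × 7.66 × 9.8 × sin39.2° / 1.5 ≈ 15.8 N.

f ≈ 15.8 N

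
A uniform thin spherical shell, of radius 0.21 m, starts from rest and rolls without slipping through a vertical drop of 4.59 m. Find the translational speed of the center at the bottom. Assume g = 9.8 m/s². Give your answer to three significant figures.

For this body I = (2/3)MR², i.e. k = I/(MR²) = 2/3.
The rolling condition ω = v/R makes the rotational term ½I(v/R)² = ½kMv², so KE_total = ½(1+k)Mv² = (5/6)Mv².
Setting Mgh = (5/6)Mv² gives v = √(2gh/(1+k)) = √(2·9.8·4.59/1.667) ≈ 7.35 m/s.

v ≈ 7.35 m/s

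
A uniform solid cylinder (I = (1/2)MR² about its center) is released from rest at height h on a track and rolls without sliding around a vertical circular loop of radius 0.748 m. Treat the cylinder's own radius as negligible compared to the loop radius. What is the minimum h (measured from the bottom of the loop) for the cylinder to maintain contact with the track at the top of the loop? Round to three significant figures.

h_min ≈ 2.06 m

With I = (1/2)MR², the ratio k = I/(MR²) is 0.5.
At the top, contact is just lost when gravity alone supplies the centripetal force: Mg = Mv_top²/r, i.e. v_top² = gr.
With ω = v/R, the kinetic energy at speed v is ½(1+k)Mv² = (3/4)Mv².
Energy conservation from release (height h) to the top (height 2r): Mgh = Mg(2r) + (3/4)M·gr.
Thus h_min = 2r + (1+k)r/2 = r(2 + 1.5/2) = 0.748 × 2.75 ≈ 2.06 m.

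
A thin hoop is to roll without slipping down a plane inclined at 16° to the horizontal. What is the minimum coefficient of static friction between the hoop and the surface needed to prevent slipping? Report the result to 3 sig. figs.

μ_min ≈ 0.143

Here I = MR², so the shape factor k = I/(MR²) = 1.
Along the incline Mg sinθ − f = Ma, and torque about the center fR = Iα = kMR²(a/R) gives f = kMa.
These give a = g sinθ/(1+k) and the required friction f = kMg sinθ/(1+k).
With N = Mg cosθ, the no-slip condition f ≤ μN gives μ_min = f/N = k tanθ/(1+k).
μ_min = 1 × tan16° / 2 ≈ 0.143.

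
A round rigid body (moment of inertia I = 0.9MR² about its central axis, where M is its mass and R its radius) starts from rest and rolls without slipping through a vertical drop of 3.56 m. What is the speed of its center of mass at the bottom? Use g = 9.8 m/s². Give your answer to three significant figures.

v ≈ 6.06 m/s

With I = 0.9MR², the ratio k = I/(MR²) is 0.9.
Since it rolls without slipping, ω = v/R and KE = ½Mv² + ½Iω² = ½(1+k)Mv² = (19/20)Mv².
Setting Mgh = (19/20)Mv² gives v = √(2gh/(1+k)) = √(2·9.8·3.56/1.9) ≈ 6.06 m/s.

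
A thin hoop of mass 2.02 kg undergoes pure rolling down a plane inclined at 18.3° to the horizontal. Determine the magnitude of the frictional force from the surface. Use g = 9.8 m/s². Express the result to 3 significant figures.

f ≈ 3.11 N

The moment of inertia is MR², giving k ≡ I/(MR²) = 1.
Along the incline Mg sinθ − f = Ma, and torque about the center fR = Iα = kMR²(a/R) gives f = kMa.
Combining, a = g sinθ/(1+k) and f = kMa = kMg sinθ/(1+k).
f = 1 × 2.02 × 9.8 × sin18.3° / 2 ≈ 3.11 N.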